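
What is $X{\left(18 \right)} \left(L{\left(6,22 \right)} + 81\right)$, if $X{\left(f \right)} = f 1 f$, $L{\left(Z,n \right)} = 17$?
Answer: $31752$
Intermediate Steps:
$X{\left(f \right)} = f^{2}$ ($X{\left(f \right)} = f f = f^{2}$)
$X{\left(18 \right)} \left(L{\left(6,22 \right)} + 81\right) = 18^{2} \left(17 + 81\right) = 324 \cdot 98 = 31752$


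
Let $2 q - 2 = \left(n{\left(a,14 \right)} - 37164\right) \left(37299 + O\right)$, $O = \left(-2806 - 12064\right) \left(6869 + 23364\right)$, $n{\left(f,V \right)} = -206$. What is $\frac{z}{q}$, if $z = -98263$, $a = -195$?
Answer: $- \frac{8933}{763583606776} \approx -1.1699 \cdot 10^{-8}$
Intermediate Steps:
$O = -449564710$ ($O = \left(-14870\right) 30233 = -449564710$)
$q = 8399419674536$ ($q = 1 + \frac{\left(-206 - 37164\right) \left(37299 - 449564710\right)}{2} = 1 + \frac{\left(-37370\right) \left(-449527411\right)}{2} = 1 + \frac{1}{2} \cdot 16798839349070 = 1 + 8399419674535 = 8399419674536$)
$\frac{z}{q} = - \frac{98263}{8399419674536} = \left(-98263\right) \frac{1}{8399419674536} = - \frac{8933}{763583606776}$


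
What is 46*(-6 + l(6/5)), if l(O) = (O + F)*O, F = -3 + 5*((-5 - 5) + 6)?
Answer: -36984/25 ≈ -1479.4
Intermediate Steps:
F = -23 (F = -3 + 5*(-10 + 6) = -3 + 5*(-4) = -3 - 20 = -23)
l(O) = O*(-23 + O) (l(O) = (O - 23)*O = (-23 + O)*O = O*(-23 + O))
46*(-6 + l(6/5)) = 46*(-6 + (6/5)*(-23 + 6/5)) = 46*(-6 + (6*(⅕))*(-23 + 6*(⅕))) = 46*(-6 + 6*(-23 + 6/5)/5) = 46*(-6 + (6/5)*(-109/5)) = 46*(-6 - 654/25) = 46*(-804/25) = -36984/25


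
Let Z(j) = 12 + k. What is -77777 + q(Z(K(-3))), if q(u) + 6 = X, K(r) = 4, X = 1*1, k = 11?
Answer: -77782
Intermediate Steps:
X = 1
Z(j) = 23 (Z(j) = 12 + 11 = 23)
q(u) = -5 (q(u) = -6 + 1 = -5)
-77777 + q(Z(K(-3))) = -77777 - 5 = -77782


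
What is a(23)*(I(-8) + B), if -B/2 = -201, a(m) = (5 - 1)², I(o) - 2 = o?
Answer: 6336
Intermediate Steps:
I(o) = 2 + o
a(m) = 16 (a(m) = 4² = 16)
B = 402 (B = -2*(-201) = 402)
a(23)*(I(-8) + B) = 16*((2 - 8) + 402) = 16*(-6 + 402) = 16*396 = 6336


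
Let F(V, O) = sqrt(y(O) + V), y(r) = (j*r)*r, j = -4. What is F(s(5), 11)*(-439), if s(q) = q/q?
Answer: -439*I*sqrt(483) ≈ -9648.0*I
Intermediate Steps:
s(q) = 1
y(r) = -4*r**2 (y(r) = (-4*r)*r = -4*r**2)
F(V, O) = sqrt(V - 4*O**2) (F(V, O) = sqrt(-4*O**2 + V) = sqrt(V - 4*O**2))
F(s(5), 11)*(-439) = sqrt(1 - 4*11**2)*(-439) = sqrt(1 - 4*121)*(-439) = sqrt(1 - 484)*(-439) = sqrt(-483)*(-439) = (I*sqrt(483))*(-439) = -439*I*sqrt(483)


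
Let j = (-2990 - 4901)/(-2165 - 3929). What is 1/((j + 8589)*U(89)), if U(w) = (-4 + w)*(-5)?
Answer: -6094/22248434225 ≈ -2.7391e-7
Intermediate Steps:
U(w) = 20 - 5*w
j = 7891/6094 (j = -7891/(-6094) = -7891*(-1/6094) = 7891/6094 ≈ 1.2949)
1/((j + 8589)*U(89)) = 1/((7891/6094 + 8589)*(20 - 5*89)) = 1/((52349257/6094)*(20 - 445)) = (6094/52349257)/(-425) = (6094/52349257)*(-1/425) = -6094/22248434225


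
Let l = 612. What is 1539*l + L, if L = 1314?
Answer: 943182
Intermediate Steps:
1539*l + L = 1539*612 + 1314 = 941868 + 1314 = 943182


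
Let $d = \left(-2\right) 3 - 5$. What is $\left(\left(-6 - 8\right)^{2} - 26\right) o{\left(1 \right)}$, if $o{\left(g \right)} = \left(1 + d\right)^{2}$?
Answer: $17000$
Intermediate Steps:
$d = -11$ ($d = -6 - 5 = -11$)
$o{\left(g \right)} = 100$ ($o{\left(g \right)} = \left(1 - 11\right)^{2} = \left(-10\right)^{2} = 100$)
$\left(\left(-6 - 8\right)^{2} - 26\right) o{\left(1 \right)} = \left(\left(-6 - 8\right)^{2} - 26\right) 100 = \left(\left(-14\right)^{2} - 26\right) 100 = \left(196 - 26\right) 100 = 170 \cdot 100 = 17000$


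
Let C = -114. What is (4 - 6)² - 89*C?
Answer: 10150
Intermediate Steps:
(4 - 6)² - 89*C = (4 - 6)² - 89*(-114) = (-2)² + 10146 = 4 + 10146 = 10150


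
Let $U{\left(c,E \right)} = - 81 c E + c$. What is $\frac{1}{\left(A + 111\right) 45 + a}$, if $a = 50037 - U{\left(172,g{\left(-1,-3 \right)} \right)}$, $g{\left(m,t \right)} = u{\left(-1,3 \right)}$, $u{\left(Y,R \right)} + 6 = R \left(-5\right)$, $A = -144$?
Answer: $- \frac{1}{244192} \approx -4.0951 \cdot 10^{-6}$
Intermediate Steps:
$u{\left(Y,R \right)} = -6 - 5 R$ ($u{\left(Y,R \right)} = -6 + R \left(-5\right) = -6 - 5 R$)
$g{\left(m,t \right)} = -21$ ($g{\left(m,t \right)} = -6 - 15 = -21$)
$U{\left(c,E \right)} = c - 81 E c$ ($U{\left(c,E \right)} = - 81 E c + c = c - 81 E c$)
$a = -242707$ ($a = 50037 - 172 \left(1 - -1701\right) = 50037 - 172 \left(1 + 1701\right) = 50037 - 172 \cdot 1702 = 50037 - 292744 = -242707$)
$\frac{1}{\left(A + 111\right) 45 + a} = \frac{1}{\left(-144 + 111\right) 45 - 242707} = \frac{1}{\left(-33\right) 45 - 242707} = \frac{1}{-1485 - 242707} = \frac{1}{-244192} = - \frac{1}{244192}$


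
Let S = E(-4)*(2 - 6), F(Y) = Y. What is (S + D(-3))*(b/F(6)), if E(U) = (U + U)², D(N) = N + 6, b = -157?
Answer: 39721/6 ≈ 6620.2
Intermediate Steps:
D(N) = 6 + N
E(U) = 4*U² (E(U) = (2*U)² = 4*U²)
S = -256 (S = (4*(-4)²)*(2 - 6) = (4*16)*(-4) = 64*(-4) = -256)
(S + D(-3))*(b/F(6)) = (-256 + (6 - 3))*(-157/6) = (-256 + 3)*(-157*⅙) = -253*(-157/6) = 39721/6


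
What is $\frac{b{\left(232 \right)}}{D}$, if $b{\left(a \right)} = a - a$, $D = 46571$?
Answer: $0$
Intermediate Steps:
$b{\left(a \right)} = 0$
$\frac{b{\left(232 \right)}}{D} = \frac{0}{46571} = 0 \cdot \frac{1}{46571} = 0$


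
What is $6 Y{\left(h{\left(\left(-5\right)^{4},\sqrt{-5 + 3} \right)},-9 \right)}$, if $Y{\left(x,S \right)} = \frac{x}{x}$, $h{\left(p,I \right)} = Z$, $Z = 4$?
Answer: $6$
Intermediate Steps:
$h{\left(p,I \right)} = 4$
$Y{\left(x,S \right)} = 1$
$6 Y{\left(h{\left(\left(-5\right)^{4},\sqrt{-5 + 3} \right)},-9 \right)} = 6 \cdot 1 = 6$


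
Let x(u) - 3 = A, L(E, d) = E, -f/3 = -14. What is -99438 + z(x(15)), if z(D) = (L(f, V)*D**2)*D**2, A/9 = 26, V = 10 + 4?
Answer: 132508076124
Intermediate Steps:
f = 42 (f = -3*(-14) = 42)
V = 14
A = 234 (A = 9*26 = 234)
x(u) = 237 (x(u) = 3 + 234 = 237)
z(D) = 42*D**4 (z(D) = (42*D**2)*D**2 = 42*D**4)
-99438 + z(x(15)) = -99438 + 42*237**4 = -99438 + 42*3154956561 = -99438 + 132508175562 = 132508076124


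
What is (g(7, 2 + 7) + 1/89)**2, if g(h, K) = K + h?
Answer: 2030625/7921 ≈ 256.36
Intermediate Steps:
(g(7, 2 + 7) + 1/89)**2 = (((2 + 7) + 7) + 1/89)**2 = ((9 + 7) + 1/89)**2 = (16 + 1/89)**2 = (1425/89)**2 = 2030625/7921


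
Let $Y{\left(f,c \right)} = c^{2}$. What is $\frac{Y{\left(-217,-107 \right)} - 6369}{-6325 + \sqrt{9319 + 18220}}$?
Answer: $- \frac{16065500}{19989043} - \frac{2540 \sqrt{27539}}{19989043} \approx -0.8248$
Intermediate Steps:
$\frac{Y{\left(-217,-107 \right)} - 6369}{-6325 + \sqrt{9319 + 18220}} = \frac{\left(-107\right)^{2} - 6369}{-6325 + \sqrt{9319 + 18220}} = \frac{11449 - 6369}{-6325 + \sqrt{27539}} = \frac{5080}{-6325 + \sqrt{27539}}$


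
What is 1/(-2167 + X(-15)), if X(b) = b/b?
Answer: -1/2166 ≈ -0.00046168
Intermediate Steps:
X(b) = 1
1/(-2167 + X(-15)) = 1/(-2167 + 1) = 1/(-2166) = -1/2166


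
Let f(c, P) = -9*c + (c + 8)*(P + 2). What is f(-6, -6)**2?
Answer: 2116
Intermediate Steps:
f(c, P) = -9*c + (2 + P)*(8 + c) (f(c, P) = -9*c + (8 + c)*(2 + P) = -9*c + (2 + P)*(8 + c))
f(-6, -6)**2 = (16 - 7*(-6) + 8*(-6) - 6*(-6))**2 = (16 + 42 - 48 + 36)**2 = 46**2 = 2116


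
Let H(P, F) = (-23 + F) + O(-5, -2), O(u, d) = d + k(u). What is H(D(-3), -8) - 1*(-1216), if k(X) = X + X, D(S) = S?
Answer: 1173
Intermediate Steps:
k(X) = 2*X
O(u, d) = d + 2*u
H(P, F) = -35 + F (H(P, F) = (-23 + F) + (-2 + 2*(-5)) = (-23 + F) + (-2 - 10) = (-23 + F) - 12 = -35 + F)
H(D(-3), -8) - 1*(-1216) = (-35 - 8) - 1*(-1216) = -43 + 1216 = 1173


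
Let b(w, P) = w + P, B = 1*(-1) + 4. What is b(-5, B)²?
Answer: 4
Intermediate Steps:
B = 3 (B = -1 + 4 = 3)
b(w, P) = P + w
b(-5, B)² = (3 - 5)² = (-2)² = 4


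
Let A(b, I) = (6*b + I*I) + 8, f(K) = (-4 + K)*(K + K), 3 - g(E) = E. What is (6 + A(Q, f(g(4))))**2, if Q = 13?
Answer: 36864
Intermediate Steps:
g(E) = 3 - E
f(K) = 2*K*(-4 + K) (f(K) = (-4 + K)*(2*K) = 2*K*(-4 + K))
A(b, I) = 8 + I**2 + 6*b (A(b, I) = (6*b + I**2) + 8 = (I**2 + 6*b) + 8 = 8 + I**2 + 6*b)
(6 + A(Q, f(g(4))))**2 = (6 + (8 + (2*(3 - 1*4)*(-4 + (3 - 1*4)))**2 + 6*13))**2 = (6 + (8 + (2*(3 - 4)*(-4 + (3 - 4)))**2 + 78))**2 = (6 + (8 + (2*(-1)*(-4 - 1))**2 + 78))**2 = (6 + (8 + (2*(-1)*(-5))**2 + 78))**2 = (6 + (8 + 10**2 + 78))**2 = (6 + (8 + 100 + 78))**2 = (6 + 186)**2 = 192**2 = 36864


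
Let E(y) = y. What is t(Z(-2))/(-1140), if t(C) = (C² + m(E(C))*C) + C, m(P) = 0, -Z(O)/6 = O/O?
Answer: -1/38 ≈ -0.026316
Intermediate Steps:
Z(O) = -6 (Z(O) = -6*O/O = -6*1 = -6)
t(C) = C + C² (t(C) = (C² + 0*C) + C = (C² + 0) + C = C² + C = C + C²)
t(Z(-2))/(-1140) = -6*(1 - 6)/(-1140) = -6*(-5)*(-1/1140) = 30*(-1/1140) = -1/38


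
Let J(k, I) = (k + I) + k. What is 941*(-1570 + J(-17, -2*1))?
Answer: -1511246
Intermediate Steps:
J(k, I) = I + 2*k (J(k, I) = (I + k) + k = I + 2*k)
941*(-1570 + J(-17, -2*1)) = 941*(-1570 + (-2*1 + 2*(-17))) = 941*(-1570 + (-2 - 34)) = 941*(-1570 - 36) = 941*(-1606) = -1511246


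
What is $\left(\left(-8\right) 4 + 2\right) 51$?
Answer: $-1530$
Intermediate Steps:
$\left(\left(-8\right) 4 + 2\right) 51 = \left(-32 + 2\right) 51 = \left(-30\right) 51 = -1530$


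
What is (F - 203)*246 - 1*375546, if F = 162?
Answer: -385632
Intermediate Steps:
(F - 203)*246 - 1*375546 = (162 - 203)*246 - 1*375546 = -41*246 - 375546 = -10086 - 375546 = -385632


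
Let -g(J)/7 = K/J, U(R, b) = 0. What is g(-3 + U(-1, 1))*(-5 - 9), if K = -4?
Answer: 392/3 ≈ 130.67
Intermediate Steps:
g(J) = 28/J (g(J) = -(-28)/J = 28/J)
g(-3 + U(-1, 1))*(-5 - 9) = (28/(-3 + 0))*(-5 - 9) = (28/(-3))*(-14) = (28*(-⅓))*(-14) = -28/3*(-14) = 392/3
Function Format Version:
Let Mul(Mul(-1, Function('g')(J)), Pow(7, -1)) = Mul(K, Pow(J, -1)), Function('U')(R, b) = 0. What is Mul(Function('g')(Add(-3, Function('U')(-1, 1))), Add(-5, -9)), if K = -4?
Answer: Rational(392, 3) ≈ 130.67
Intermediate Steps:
Function('g')(J) = Mul(28, Pow(J, -1)) (Function('g')(J) = Mul(-7, Mul(-4, Pow(J, -1))) = Mul(28, Pow(J, -1)))
Mul(Function('g')(Add(-3, Function('U')(-1, 1))), Add(-5, -9)) = Mul(Mul(28, Pow(Add(-3, 0), -1)), Add(-5, -9)) = Mul(Mul(28, Pow(-3, -1)), -14) = Mul(Mul(28, Rational(-1, 3)), -14) = Mul(Rational(-28, 3), -14) = Rational(392, 3)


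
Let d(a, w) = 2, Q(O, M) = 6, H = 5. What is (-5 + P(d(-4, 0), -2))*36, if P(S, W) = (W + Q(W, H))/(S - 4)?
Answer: -252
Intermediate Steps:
P(S, W) = (6 + W)/(-4 + S) (P(S, W) = (W + 6)/(S - 4) = (6 + W)/(-4 + S))
(-5 + P(d(-4, 0), -2))*36 = (-5 + (6 - 2)/(-4 + 2))*36 = (-5 + 4/(-2))*36 = (-5 - ½*4)*36 = (-5 - 2)*36 = -7*36 = -252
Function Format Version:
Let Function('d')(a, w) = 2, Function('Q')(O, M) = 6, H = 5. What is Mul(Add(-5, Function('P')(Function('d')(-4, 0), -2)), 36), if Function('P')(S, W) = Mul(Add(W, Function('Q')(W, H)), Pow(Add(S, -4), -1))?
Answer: -252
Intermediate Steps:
Function('P')(S, W) = Mul(Pow(Add(-4, S), -1), Add(6, W)) (Function('P')(S, W) = Mul(Add(W, 6), Pow(Add(S, -4), -1)) = Mul(Add(6, W), Pow(Add(-4, S), -1)) = Mul(Pow(Add(-4, S), -1), Add(6, W)))
Mul(Add(-5, Function('P')(Function('d')(-4, 0), -2)), 36) = Mul(Add(-5, Mul(Pow(Add(-4, 2), -1), Add(6, -2))), 36) = Mul(Add(-5, Mul(Pow(-2, -1), 4)), 36) = Mul(Add(-5, Mul(Rational(-1, 2), 4)), 36) = Mul(Add(-5, -2), 36) = Mul(-7, 36) = -252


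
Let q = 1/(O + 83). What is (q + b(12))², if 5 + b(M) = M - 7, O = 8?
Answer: 1/8281 ≈ 0.00012076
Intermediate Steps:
q = 1/91 (q = 1/(8 + 83) = 1/91 ≈ 0.010989)
b(M) = -12 + M (b(M) = -5 + (M - 7) = -5 + (-7 + M) = -12 + M)
(q + b(12))² = (1/91 + (-12 + 12))² = (1/91 + 0)² = (1/91)² = 1/8281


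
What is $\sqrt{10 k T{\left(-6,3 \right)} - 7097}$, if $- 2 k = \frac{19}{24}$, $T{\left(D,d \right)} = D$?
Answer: $\frac{i \sqrt{28293}}{2} \approx 84.103 i$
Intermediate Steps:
$k = - \frac{19}{48}$ ($k = - \frac{19 \cdot \frac{1}{24}}{2} = \left(- \frac{1}{2}\right) \frac{19}{24} = - \frac{19}{48} \approx -0.39583$)
$\sqrt{10 k T{\left(-6,3 \right)} - 7097} = \sqrt{10 \left(- \frac{19}{48}\right) \left(-6\right) - 7097} = \sqrt{\left(- \frac{95}{24}\right) \left(-6\right) - 7097} = \sqrt{\frac{95}{4} - 7097} = \sqrt{- \frac{28293}{4}} = \frac{i \sqrt{28293}}{2}$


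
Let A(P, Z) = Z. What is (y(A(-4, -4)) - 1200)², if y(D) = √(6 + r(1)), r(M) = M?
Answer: (1200 - √7)² ≈ 1.4337e+6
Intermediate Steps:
y(D) = √7 (y(D) = √(6 + 1) = √7)
(y(A(-4, -4)) - 1200)² = (√7 - 1200)² = (-1200 + √7)²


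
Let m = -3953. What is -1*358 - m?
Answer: 3595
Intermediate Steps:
-1*358 - m = -1*358 - 1*(-3953) = -358 + 3953 = 3595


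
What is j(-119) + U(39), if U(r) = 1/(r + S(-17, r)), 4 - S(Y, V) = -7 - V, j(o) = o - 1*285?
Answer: -35955/89 ≈ -403.99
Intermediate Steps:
j(o) = -285 + o (j(o) = o - 285 = -285 + o)
S(Y, V) = 11 + V (S(Y, V) = 4 - (-7 - V) = 4 + (7 + V) = 11 + V)
U(r) = 1/(11 + 2*r) (U(r) = 1/(r + (11 + r)) = 1/(11 + 2*r))
j(-119) + U(39) = (-285 - 119) + 1/(11 + 2*39) = -404 + 1/(11 + 78) = -404 + 1/89 = -35955/89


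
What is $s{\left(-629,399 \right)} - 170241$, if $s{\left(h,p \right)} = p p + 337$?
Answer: $-10703$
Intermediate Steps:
$s{\left(h,p \right)} = 337 + p^{2}$ ($s{\left(h,p \right)} = p^{2} + 337 = 337 + p^{2}$)
$s{\left(-629,399 \right)} - 170241 = \left(337 + 399^{2}\right) - 170241 = \left(337 + 159201\right) - 170241 = 159538 - 170241 = -10703$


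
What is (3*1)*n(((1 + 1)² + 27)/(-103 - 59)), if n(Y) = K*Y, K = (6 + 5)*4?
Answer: -682/27 ≈ -25.259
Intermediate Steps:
K = 44 (K = 11*4 = 44)
n(Y) = 44*Y
(3*1)*n(((1 + 1)² + 27)/(-103 - 59)) = (3*1)*(44*(((1 + 1)² + 27)/(-103 - 59))) = 3*(44*((2² + 27)/(-162))) = 3*(44*((4 + 27)*(-1/162))) = 3*(44*(31*(-1/162))) = 3*(44*(-31/162)) = 3*(-682/81) = -682/27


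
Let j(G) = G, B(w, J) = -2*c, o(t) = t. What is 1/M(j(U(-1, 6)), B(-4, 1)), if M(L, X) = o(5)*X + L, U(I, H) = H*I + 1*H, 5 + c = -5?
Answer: 1/100 ≈ 0.010000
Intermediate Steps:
c = -10 (c = -5 - 5 = -10)
U(I, H) = H + H*I (U(I, H) = H*I + H = H + H*I)
B(w, J) = 20 (B(w, J) = -2*(-10) = 20)
M(L, X) = L + 5*X (M(L, X) = 5*X + L = L + 5*X)
1/M(j(U(-1, 6)), B(-4, 1)) = 1/(6*(1 - 1) + 5*20) = 1/(6*0 + 100) = 1/(0 + 100) = 1/100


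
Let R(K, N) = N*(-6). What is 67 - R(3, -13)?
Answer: -11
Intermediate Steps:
R(K, N) = -6*N
67 - R(3, -13) = 67 - (-6)*(-13) = 67 - 1*78 = 67 - 78 = -11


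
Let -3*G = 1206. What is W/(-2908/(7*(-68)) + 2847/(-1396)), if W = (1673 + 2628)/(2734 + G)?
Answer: 16238621/35833247 ≈ 0.45317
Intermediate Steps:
G = -402 (G = -1/3*1206 = -402)
W = 391/212 (W = (1673 + 2628)/(2734 - 402) = 4301/2332 = 4301*(1/2332) = 391/212 ≈ 1.8443)
W/(-2908/(7*(-68)) + 2847/(-1396)) = 391/(212*(-2908/(7*(-68)) + 2847/(-1396))) = 391/(212*(-2908/(-476) + 2847*(-1/1396))) = 391/(212*(-2908*(-1/476) - 2847/1396)) = 391/(212*(727/119 - 2847/1396)) = 391/(212*(676099/166124)) = (391/212)*(166124/676099) = 16238621/35833247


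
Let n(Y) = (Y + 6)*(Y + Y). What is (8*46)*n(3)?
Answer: 19872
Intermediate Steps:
n(Y) = 2*Y*(6 + Y) (n(Y) = (6 + Y)*(2*Y) = 2*Y*(6 + Y))
(8*46)*n(3) = (8*46)*(2*3*(6 + 3)) = 368*(2*3*9) = 368*54 = 19872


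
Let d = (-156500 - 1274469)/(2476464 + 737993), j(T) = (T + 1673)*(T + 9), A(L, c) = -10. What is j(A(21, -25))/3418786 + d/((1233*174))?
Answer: -287939225204189/589429504272143871 ≈ -0.00048850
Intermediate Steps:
j(T) = (9 + T)*(1673 + T) (j(T) = (1673 + T)*(9 + T) = (9 + T)*(1673 + T))
d = -1430969/3214457 ≈ -0.44517
j(A(21, -25))/3418786 + d/((1233*174)) = (15057 + (-10)² + 1682*(-10))/3418786 - 1430969/(3214457*(1233*174)) = (15057 + 100 - 16820)*(1/3418786) - 1430969/3214457/214542 = -1663*1/3418786 - 1430969/3214457*1/214542 = -1663/3418786 - 1430969/689636033694 = -287939225204189/589429504272143871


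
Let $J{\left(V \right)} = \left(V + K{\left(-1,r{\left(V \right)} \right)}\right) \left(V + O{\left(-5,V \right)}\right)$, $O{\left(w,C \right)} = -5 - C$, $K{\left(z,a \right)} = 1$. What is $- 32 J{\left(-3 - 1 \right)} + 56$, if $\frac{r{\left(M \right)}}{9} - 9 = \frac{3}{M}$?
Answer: $-424$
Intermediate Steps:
$r{\left(M \right)} = 81 + \frac{27}{M}$ ($r{\left(M \right)} = 81 + 9 \frac{3}{M} = 81 + \frac{27}{M}$)
$J{\left(V \right)} = -5 - 5 V$ ($J{\left(V \right)} = \left(V + 1\right) \left(V - \left(5 + V\right)\right) = \left(1 + V\right) \left(-5\right) = -5 - 5 V$)
$- 32 J{\left(-3 - 1 \right)} + 56 = - 32 \left(-5 - 5 \left(-3 - 1\right)\right) + 56 = - 32 \left(-5 - -20\right) + 56 = - 32 \left(-5 + 20\right) + 56 = \left(-32\right) 15 + 56 = -480 + 56 = -424$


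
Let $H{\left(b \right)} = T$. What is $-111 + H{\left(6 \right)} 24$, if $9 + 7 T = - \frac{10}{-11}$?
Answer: $- \frac{10683}{77} \approx -138.74$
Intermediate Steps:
$T = - \frac{89}{77}$ ($T = - \frac{9}{7} + \frac{\left(-10\right) \frac{1}{-11}}{7} = - \frac{9}{7} + \frac{\left(-10\right) \left(- \frac{1}{11}\right)}{7} = - \frac{9}{7} + \frac{1}{7} \cdot \frac{10}{11} = - \frac{9}{7} + \frac{10}{77} = - \frac{89}{77} \approx -1.1558$)
$H{\left(b \right)} = - \frac{89}{77}$
$-111 + H{\left(6 \right)} 24 = -111 - \frac{2136}{77} = - \frac{10683}{77}$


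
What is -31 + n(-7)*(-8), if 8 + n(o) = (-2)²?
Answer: 1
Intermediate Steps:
n(o) = -4 (n(o) = -8 + (-2)² = -8 + 4 = -4)
-31 + n(-7)*(-8) = -31 - 4*(-8) = -31 + 32 = 1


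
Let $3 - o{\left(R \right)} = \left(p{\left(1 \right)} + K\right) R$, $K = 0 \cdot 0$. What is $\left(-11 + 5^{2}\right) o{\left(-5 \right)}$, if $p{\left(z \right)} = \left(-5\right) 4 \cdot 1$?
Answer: $-1358$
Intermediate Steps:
$p{\left(z \right)} = -20$ ($p{\left(z \right)} = \left(-20\right) 1 = -20$)
$K = 0$
$o{\left(R \right)} = 3 + 20 R$ ($o{\left(R \right)} = 3 - \left(-20 + 0\right) R = 3 - - 20 R = 3 + 20 R$)
$\left(-11 + 5^{2}\right) o{\left(-5 \right)} = \left(-11 + 5^{2}\right) \left(3 + 20 \left(-5\right)\right) = \left(-11 + 25\right) \left(3 - 100\right) = 14 \left(-97\right) = -1358$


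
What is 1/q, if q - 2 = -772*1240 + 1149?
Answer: -1/956129 ≈ -1.0459e-6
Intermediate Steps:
q = -956129 (q = 2 + (-772*1240 + 1149) = 2 + (-957280 + 1149) = 2 - 956131 = -956129)
1/q = 1/(-956129) = -1/956129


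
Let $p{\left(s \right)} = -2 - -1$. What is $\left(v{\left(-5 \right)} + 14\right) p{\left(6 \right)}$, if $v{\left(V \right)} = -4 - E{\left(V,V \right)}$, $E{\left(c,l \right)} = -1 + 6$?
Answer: $-5$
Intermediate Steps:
$E{\left(c,l \right)} = 5$
$v{\left(V \right)} = -9$ ($v{\left(V \right)} = -4 - 5 = -9$)
$p{\left(s \right)} = -1$ ($p{\left(s \right)} = -2 + 1 = -1$)
$\left(v{\left(-5 \right)} + 14\right) p{\left(6 \right)} = \left(-9 + 14\right) \left(-1\right) = 5 \left(-1\right) = -5$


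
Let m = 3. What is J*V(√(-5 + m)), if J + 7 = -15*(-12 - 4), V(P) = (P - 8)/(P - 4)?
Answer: 3961/9 + 466*I*√2/9 ≈ 440.11 + 73.225*I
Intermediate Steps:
V(P) = (-8 + P)/(-4 + P)
J = 233 (J = -7 - 15*(-12 - 4) = -7 - 15*(-16) = -7 + 240 = 233)
J*V(√(-5 + m)) = 233*((-8 + √(-5 + 3))/(-4 + √(-5 + 3))) = 233*((-8 + √(-2))/(-4 + √(-2))) = 233*((-8 + I*√2)/(-4 + I*√2)) = 233*(-8 + I*√2)/(-4 + I*√2)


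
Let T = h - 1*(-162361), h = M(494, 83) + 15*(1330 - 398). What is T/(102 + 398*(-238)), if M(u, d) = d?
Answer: -88212/47311 ≈ -1.8645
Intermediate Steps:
h = 14063 (h = 83 + 15*(1330 - 398) = 83 + 15*932 = 83 + 13980 = 14063)
T = 176424 (T = 14063 - 1*(-162361) = 14063 + 162361 = 176424)
T/(102 + 398*(-238)) = 176424/(102 + 398*(-238)) = 176424/(102 - 94724) = 176424/(-94622) = 176424*(-1/94622) = -88212/47311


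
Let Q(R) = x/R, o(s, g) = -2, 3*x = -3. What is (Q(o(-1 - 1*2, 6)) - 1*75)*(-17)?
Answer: 2533/2 ≈ 1266.5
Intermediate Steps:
x = -1 (x = (1/3)*(-3) = -1)
Q(R) = -1/R
(Q(o(-1 - 1*2, 6)) - 1*75)*(-17) = (-1/(-2) - 1*75)*(-17) = (-1*(-1/2) - 75)*(-17) = (1/2 - 75)*(-17) = -149/2*(-17) = 2533/2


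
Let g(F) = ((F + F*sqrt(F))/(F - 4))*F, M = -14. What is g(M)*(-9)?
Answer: 98 + 98*I*sqrt(14) ≈ 98.0 + 366.68*I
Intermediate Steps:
g(F) = F*(F + F**(3/2))/(-4 + F) (g(F) = ((F + F**(3/2))/(-4 + F))*F = F*(F + F**(3/2))/(-4 + F))
g(M)*(-9) = (((-14)**2 + (-14)**(5/2))/(-4 - 14))*(-9) = ((196 + 196*I*sqrt(14))/(-18))*(-9) = -(196 + 196*I*sqrt(14))/18*(-9) = (-98/9 - 98*I*sqrt(14)/9)*(-9) = 98 + 98*I*sqrt(14)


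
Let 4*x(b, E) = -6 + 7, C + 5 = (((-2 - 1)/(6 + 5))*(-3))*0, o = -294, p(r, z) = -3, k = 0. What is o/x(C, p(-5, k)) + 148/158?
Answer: -92830/79 ≈ -1175.1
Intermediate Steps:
C = -5 (C = -5 + (((-2 - 1)/(6 + 5))*(-3))*0 = -5 + (-3/11*(-3))*0 = -5 + (-3*1/11*(-3))*0 = -5 - 3/11*(-3)*0 = -5 + (9/11)*0 = -5 + 0 = -5)
x(b, E) = 1/4 (x(b, E) = (-6 + 7)/4 = (1/4)*1 = 1/4)
o/x(C, p(-5, k)) + 148/158 = -294/1/4 + 148/158 = -294*4 + 148*(1/158) = -1176 + 74/79 = -92830/79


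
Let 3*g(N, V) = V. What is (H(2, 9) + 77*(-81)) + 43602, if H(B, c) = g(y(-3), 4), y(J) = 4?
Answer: 112099/3 ≈ 37366.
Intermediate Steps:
g(N, V) = V/3
H(B, c) = 4/3 (H(B, c) = (⅓)*4 = 4/3)
(H(2, 9) + 77*(-81)) + 43602 = (4/3 + 77*(-81)) + 43602 = (4/3 - 6237) + 43602 = -18707/3 + 43602 = 112099/3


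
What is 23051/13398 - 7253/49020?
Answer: 8196701/5212460 ≈ 1.5725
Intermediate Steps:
23051/13398 - 7253/49020 = 23051*(1/13398) - 7253*1/49020 = 3293/1914 - 7253/49020 = 8196701/5212460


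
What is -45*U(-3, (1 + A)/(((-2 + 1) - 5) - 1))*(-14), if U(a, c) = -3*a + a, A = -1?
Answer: 3780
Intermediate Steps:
U(a, c) = -2*a
-45*U(-3, (1 + A)/(((-2 + 1) - 5) - 1))*(-14) = -(-90)*(-3)*(-14) = -45*6*(-14) = -270*(-14) = 3780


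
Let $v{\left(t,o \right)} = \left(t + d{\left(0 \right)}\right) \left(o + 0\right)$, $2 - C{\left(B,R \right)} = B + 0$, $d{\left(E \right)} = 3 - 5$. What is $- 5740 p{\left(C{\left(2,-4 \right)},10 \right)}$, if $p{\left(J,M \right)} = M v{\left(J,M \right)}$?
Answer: $1148000$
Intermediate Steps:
$d{\left(E \right)} = -2$ ($d{\left(E \right)} = 3 - 5 = -2$)
$C{\left(B,R \right)} = 2 - B$ ($C{\left(B,R \right)} = 2 - \left(B + 0\right) = 2 - B$)
$v{\left(t,o \right)} = o \left(-2 + t\right)$ ($v{\left(t,o \right)} = \left(t - 2\right) \left(o + 0\right) = \left(-2 + t\right) o = o \left(-2 + t\right)$)
$p{\left(J,M \right)} = M^{2} \left(-2 + J\right)$ ($p{\left(J,M \right)} = M M \left(-2 + J\right) = M^{2} \left(-2 + J\right)$)
$- 5740 p{\left(C{\left(2,-4 \right)},10 \right)} = - 5740 \cdot 10^{2} \left(-2 + \left(2 - 2\right)\right) = - 5740 \cdot 100 \left(-2 + \left(2 - 2\right)\right) = - 5740 \cdot 100 \left(-2 + 0\right) = - 5740 \cdot 100 \left(-2\right) = \left(-5740\right) \left(-200\right) = 1148000$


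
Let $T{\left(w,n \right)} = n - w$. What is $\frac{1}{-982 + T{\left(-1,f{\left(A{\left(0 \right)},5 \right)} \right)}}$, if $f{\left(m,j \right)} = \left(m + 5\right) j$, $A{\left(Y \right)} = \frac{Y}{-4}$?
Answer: $- \frac{1}{956} \approx -0.001046$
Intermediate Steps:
$A{\left(Y \right)} = - \frac{Y}{4}$ ($A{\left(Y \right)} = Y \left(- \frac{1}{4}\right) = - \frac{Y}{4}$)
$f{\left(m,j \right)} = j \left(5 + m\right)$ ($f{\left(m,j \right)} = \left(5 + m\right) j = j \left(5 + m\right)$)
$\frac{1}{-982 + T{\left(-1,f{\left(A{\left(0 \right)},5 \right)} \right)}} = \frac{1}{-982 - \left(-1 - 5 \left(5 - 0\right)\right)} = \frac{1}{-982 + \left(5 \left(5 + 0\right) + 1\right)} = \frac{1}{-982 + \left(5 \cdot 5 + 1\right)} = \frac{1}{-982 + \left(25 + 1\right)} = \frac{1}{-982 + 26} = \frac{1}{-956} = - \frac{1}{956}$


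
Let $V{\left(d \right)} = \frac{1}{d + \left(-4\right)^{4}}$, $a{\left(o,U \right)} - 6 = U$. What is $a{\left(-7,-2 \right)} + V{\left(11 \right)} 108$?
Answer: $\frac{392}{89} \approx 4.4045$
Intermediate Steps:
$a{\left(o,U \right)} = 6 + U$
$V{\left(d \right)} = \frac{1}{256 + d}$ ($V{\left(d \right)} = \frac{1}{d + 256} = \frac{1}{256 + d}$)
$a{\left(-7,-2 \right)} + V{\left(11 \right)} 108 = \left(6 - 2\right) + \frac{1}{256 + 11} \cdot 108 = 4 + \frac{1}{267} \cdot 108 = 4 + \frac{36}{89} = \frac{392}{89}$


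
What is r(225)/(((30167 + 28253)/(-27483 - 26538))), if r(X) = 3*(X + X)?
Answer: -7292835/5842 ≈ -1248.3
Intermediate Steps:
r(X) = 6*X (r(X) = 3*(2*X) = 6*X)
r(225)/(((30167 + 28253)/(-27483 - 26538))) = (6*225)/(((30167 + 28253)/(-27483 - 26538))) = 1350/((58420/(-54021))) = 1350/((58420*(-1/54021))) = 1350/(-58420/54021) = 1350*(-54021/58420) = -7292835/5842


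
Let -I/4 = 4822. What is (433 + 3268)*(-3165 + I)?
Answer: -83098553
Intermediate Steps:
I = -19288 (I = -4*4822 = -19288)
(433 + 3268)*(-3165 + I) = (433 + 3268)*(-3165 - 19288) = 3701*(-22453) = -83098553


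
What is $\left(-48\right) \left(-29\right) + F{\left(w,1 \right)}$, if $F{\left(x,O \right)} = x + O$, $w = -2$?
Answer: $1391$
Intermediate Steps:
$F{\left(x,O \right)} = O + x$
$\left(-48\right) \left(-29\right) + F{\left(w,1 \right)} = \left(-48\right) \left(-29\right) + \left(1 - 2\right) = 1392 - 1 = 1391$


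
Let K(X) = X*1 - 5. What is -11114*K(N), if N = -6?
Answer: 122254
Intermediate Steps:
K(X) = -5 + X (K(X) = X - 5 = -5 + X)
-11114*K(N) = -11114*(-5 - 6) = -11114*(-11) = 122254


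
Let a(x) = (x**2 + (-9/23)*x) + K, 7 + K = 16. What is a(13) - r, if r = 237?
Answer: -1474/23 ≈ -64.087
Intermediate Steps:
K = 9 (K = -7 + 16 = 9)
a(x) = 9 + x**2 - 9*x/23 (a(x) = (x**2 + (-9/23)*x) + 9 = (x**2 + (-9*1/23)*x) + 9 = (x**2 - 9*x/23) + 9 = 9 + x**2 - 9*x/23)
a(13) - r = (9 + 13**2 - 9/23*13) - 1*237 = (9 + 169 - 117/23) - 237 = 3977/23 - 237 = -1474/23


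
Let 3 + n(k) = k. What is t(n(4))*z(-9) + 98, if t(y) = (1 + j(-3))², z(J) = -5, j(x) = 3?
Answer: 18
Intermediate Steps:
n(k) = -3 + k
t(y) = 16 (t(y) = (1 + 3)² = 4² = 16)
t(n(4))*z(-9) + 98 = 16*(-5) + 98 = -80 + 98 = 18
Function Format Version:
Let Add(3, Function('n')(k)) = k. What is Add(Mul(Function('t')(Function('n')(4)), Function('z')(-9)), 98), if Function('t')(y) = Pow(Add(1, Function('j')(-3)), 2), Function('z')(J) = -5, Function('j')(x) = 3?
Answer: 18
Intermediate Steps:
Function('n')(k) = Add(-3, k)
Function('t')(y) = 16 (Function('t')(y) = Pow(Add(1, 3), 2) = Pow(4, 2) = 16)
Add(Mul(Function('t')(Function('n')(4)), Function('z')(-9)), 98) = Add(Mul(16, -5), 98) = Add(-80, 98) = 18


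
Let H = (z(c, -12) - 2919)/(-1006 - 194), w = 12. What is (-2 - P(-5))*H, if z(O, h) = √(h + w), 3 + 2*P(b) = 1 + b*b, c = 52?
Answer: -26271/800 ≈ -32.839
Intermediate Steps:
P(b) = -1 + b²/2 (P(b) = -3/2 + (1 + b*b)/2 = -3/2 + (1 + b²)/2 = -3/2 + (½ + b²/2) = -1 + b²/2)
z(O, h) = √(12 + h) (z(O, h) = √(h + 12) = √(12 + h))
H = 973/400 (H = (√(12 - 12) - 2919)/(-1006 - 194) = (√0 - 2919)/(-1200) = (0 - 2919)*(-1/1200) = -2919*(-1/1200) = 973/400 ≈ 2.4325)
(-2 - P(-5))*H = (-2 - (-1 + (½)*(-5)²))*(973/400) = (-2 - (-1 + (½)*25))*(973/400) = (-2 - (-1 + 25/2))*(973/400) = (-2 - 1*23/2)*(973/400) = (-2 - 23/2)*(973/400) = -27/2*973/400 = -26271/800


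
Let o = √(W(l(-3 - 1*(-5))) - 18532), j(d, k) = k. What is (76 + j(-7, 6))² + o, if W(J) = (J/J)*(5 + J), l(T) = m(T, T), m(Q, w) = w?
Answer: 6724 + 5*I*√741 ≈ 6724.0 + 136.11*I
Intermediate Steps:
l(T) = T
W(J) = 5 + J (W(J) = 1*(5 + J) = 5 + J)
o = 5*I*√741 (o = √((5 + (-3 - 1*(-5))) - 18532) = √((5 + (-3 + 5)) - 18532) = √((5 + 2) - 18532) = √(7 - 18532) = √(-18525) = 5*I*√741 ≈ 136.11*I)
(76 + j(-7, 6))² + o = (76 + 6)² + 5*I*√741 = 82² + 5*I*√741 = 6724 + 5*I*√741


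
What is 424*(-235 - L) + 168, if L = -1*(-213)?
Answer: -189784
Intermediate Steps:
L = 213
424*(-235 - L) + 168 = 424*(-235 - 1*213) + 168 = 424*(-235 - 213) + 168 = 424*(-448) + 168 = -189952 + 168 = -189784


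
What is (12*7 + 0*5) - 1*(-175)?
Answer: 259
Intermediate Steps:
(12*7 + 0*5) - 1*(-175) = (84 + 0) + 175 = 84 + 175 = 259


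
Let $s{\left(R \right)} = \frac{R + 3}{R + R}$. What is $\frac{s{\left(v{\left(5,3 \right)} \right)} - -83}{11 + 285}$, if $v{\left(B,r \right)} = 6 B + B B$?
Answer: $\frac{2297}{8140} \approx 0.28219$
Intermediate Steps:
$v{\left(B,r \right)} = B^{2} + 6 B$ ($v{\left(B,r \right)} = 6 B + B^{2} = B^{2} + 6 B$)
$s{\left(R \right)} = \frac{3 + R}{2 R}$
$\frac{s{\left(v{\left(5,3 \right)} \right)} - -83}{11 + 285} = \frac{\frac{3 + 5 \left(6 + 5\right)}{2 \cdot 5 \left(6 + 5\right)} - -83}{11 + 285} = \frac{\frac{3 + 5 \cdot 11}{2 \cdot 5 \cdot 11} + 83}{296} = \left(\frac{3 + 55}{2 \cdot 55} + 83\right) \frac{1}{296} = \left(\frac{1}{2} \cdot \frac{1}{55} \cdot 58 + 83\right) \frac{1}{296} = \left(\frac{29}{55} + 83\right) \frac{1}{296} = \frac{4594}{55} \cdot \frac{1}{296} = \frac{2297}{8140}$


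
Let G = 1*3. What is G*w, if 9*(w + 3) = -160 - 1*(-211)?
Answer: 8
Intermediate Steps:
w = 8/3 (w = -3 + (-160 - 1*(-211))/9 = -3 + (-160 + 211)/9 = -3 + (⅑)*51 = -3 + 17/3 = 8/3 ≈ 2.6667)
G = 3
G*w = 3*(8/3) = 8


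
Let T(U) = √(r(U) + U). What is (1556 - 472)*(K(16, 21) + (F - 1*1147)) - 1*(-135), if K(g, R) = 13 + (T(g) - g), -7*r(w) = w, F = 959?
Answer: -206909 + 4336*√42/7 ≈ -2.0289e+5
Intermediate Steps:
r(w) = -w/7
T(U) = √42*√U/7 (T(U) = √(-U/7 + U) = √(6*U/7) = √42*√U/7)
K(g, R) = 13 - g + √42*√g/7 (K(g, R) = 13 + (√42*√g/7 - g) = 13 + (-g + √42*√g/7) = 13 - g + √42*√g/7)
(1556 - 472)*(K(16, 21) + (F - 1*1147)) - 1*(-135) = (1556 - 472)*((13 - 1*16 + √42*√16/7) + (959 - 1*1147)) - 1*(-135) = 1084*((13 - 16 + (⅐)*√42*4) + (959 - 1147)) + 135 = 1084*((13 - 16 + 4*√42/7) - 188) + 135 = 1084*((-3 + 4*√42/7) - 188) + 135 = 1084*(-191 + 4*√42/7) + 135 = (-207044 + 4336*√42/7) + 135 = -206909 + 4336*√42/7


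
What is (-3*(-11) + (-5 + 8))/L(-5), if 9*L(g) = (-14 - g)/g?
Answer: 180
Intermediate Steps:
L(g) = (-14 - g)/(9*g) (L(g) = ((-14 - g)/g)/9 = (-14 - g)/(9*g))
(-3*(-11) + (-5 + 8))/L(-5) = (-3*(-11) + (-5 + 8))/(((⅑)*(-14 - 1*(-5))/(-5))) = (33 + 3)/(((⅑)*(-⅕)*(-14 + 5))) = 36/(((⅑)*(-⅕)*(-9))) = 36/(⅕) = 36*5 = 180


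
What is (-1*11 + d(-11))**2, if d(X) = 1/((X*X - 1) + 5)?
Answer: 1887876/15625 ≈ 120.82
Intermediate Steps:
d(X) = 1/(4 + X**2) (d(X) = 1/((X**2 - 1) + 5) = 1/((-1 + X**2) + 5) = 1/(4 + X**2))
(-1*11 + d(-11))**2 = (-1*11 + 1/(4 + (-11)**2))**2 = (-11 + 1/(4 + 121))**2 = (-11 + 1/125)**2 = (-1374/125)**2 = 1887876/15625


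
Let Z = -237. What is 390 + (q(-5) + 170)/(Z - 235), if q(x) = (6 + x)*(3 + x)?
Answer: 22989/59 ≈ 389.64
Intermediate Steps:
q(x) = (3 + x)*(6 + x)
390 + (q(-5) + 170)/(Z - 235) = 390 + ((18 + (-5)² + 9*(-5)) + 170)/(-237 - 235) = 390 + ((18 + 25 - 45) + 170)/(-472) = 390 + (-2 + 170)*(-1/472) = 390 + 168*(-1/472) = 390 - 21/59 = 22989/59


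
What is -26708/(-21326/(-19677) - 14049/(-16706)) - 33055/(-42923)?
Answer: -376824121355546513/27157997143667 ≈ -13875.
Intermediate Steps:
-26708/(-21326/(-19677) - 14049/(-16706)) - 33055/(-42923) = -26708/(-21326*(-1/19677) - 14049*(-1/16706)) - 33055*(-1/42923) = -26708/(21326/19677 + 14049/16706) + 33055/42923 = -26708/632714329/328723962 + 33055/42923 = -26708*328723962/632714329 + 33055/42923 = -8779559577096/632714329 + 33055/42923 = -376824121355546513/27157997143667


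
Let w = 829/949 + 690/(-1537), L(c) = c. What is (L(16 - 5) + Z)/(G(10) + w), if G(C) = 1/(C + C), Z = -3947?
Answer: -38274005120/4615291 ≈ -8292.9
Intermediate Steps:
w = 619363/1458613 (w = 829*(1/949) + 690*(-1/1537) = 829/949 - 690/1537 = 619363/1458613 ≈ 0.42462)
G(C) = 1/(2*C)
(L(16 - 5) + Z)/(G(10) + w) = ((16 - 5) - 3947)/((1/2)/10 + 619363/1458613) = (11 - 3947)/((1/2)*(1/10) + 619363/1458613) = -3936/(1/20 + 619363/1458613) = -3936/13845873/29172260 = -3936*29172260/13845873 = -38274005120/4615291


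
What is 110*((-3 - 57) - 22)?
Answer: -9020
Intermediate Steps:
110*((-3 - 57) - 22) = 110*(-60 - 22) = 110*(-82) = -9020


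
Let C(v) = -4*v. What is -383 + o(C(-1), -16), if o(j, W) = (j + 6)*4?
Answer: -343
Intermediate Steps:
o(j, W) = 24 + 4*j (o(j, W) = (6 + j)*4 = 24 + 4*j)
-383 + o(C(-1), -16) = -383 + (24 + 4*(-4*(-1))) = -383 + (24 + 4*4) = -383 + (24 + 16) = -383 + 40 = -343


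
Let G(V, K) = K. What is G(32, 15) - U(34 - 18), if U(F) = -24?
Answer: 39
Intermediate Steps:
G(32, 15) - U(34 - 18) = 15 - 1*(-24) = 15 + 24 = 39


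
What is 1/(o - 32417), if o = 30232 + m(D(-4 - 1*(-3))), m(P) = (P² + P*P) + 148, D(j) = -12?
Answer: -1/1749 ≈ -0.00057176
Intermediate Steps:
m(P) = 148 + 2*P² (m(P) = (P² + P²) + 148 = 2*P² + 148 = 148 + 2*P²)
o = 30668 (o = 30232 + (148 + 2*(-12)²) = 30232 + (148 + 2*144) = 30232 + (148 + 288) = 30232 + 436 = 30668)
1/(o - 32417) = 1/(30668 - 32417) = 1/(-1749) = -1/1749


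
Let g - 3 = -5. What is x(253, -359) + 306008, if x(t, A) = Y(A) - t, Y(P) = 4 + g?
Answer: 305757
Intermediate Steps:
g = -2 (g = 3 - 5 = -2)
Y(P) = 2 (Y(P) = 4 - 2 = 2)
x(t, A) = 2 - t
x(253, -359) + 306008 = (2 - 1*253) + 306008 = (2 - 253) + 306008 = -251 + 306008 = 305757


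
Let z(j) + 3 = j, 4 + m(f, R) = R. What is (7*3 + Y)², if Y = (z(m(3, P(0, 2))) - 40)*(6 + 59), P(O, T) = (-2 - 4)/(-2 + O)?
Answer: 8059921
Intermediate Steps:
P(O, T) = -6/(-2 + O)
m(f, R) = -4 + R
z(j) = -3 + j
Y = -2860 (Y = ((-3 + (-4 - 6/(-2 + 0))) - 40)*(6 + 59) = ((-3 + (-4 - 6/(-2))) - 40)*65 = ((-3 + (-4 - 6*(-½))) - 40)*65 = ((-3 + (-4 + 3)) - 40)*65 = ((-3 - 1) - 40)*65 = (-4 - 40)*65 = -44*65 = -2860)
(7*3 + Y)² = (7*3 - 2860)² = (21 - 2860)² = (-2839)² = 8059921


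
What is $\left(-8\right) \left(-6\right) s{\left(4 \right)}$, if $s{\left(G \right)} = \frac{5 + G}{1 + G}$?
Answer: $\frac{432}{5} \approx 86.4$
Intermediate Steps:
$s{\left(G \right)} = \frac{5 + G}{1 + G}$
$\left(-8\right) \left(-6\right) s{\left(4 \right)} = \left(-8\right) \left(-6\right) \frac{5 + 4}{1 + 4} = 48 \cdot \frac{1}{5} \cdot 9 = 48 \cdot \frac{9}{5} = \frac{432}{5}$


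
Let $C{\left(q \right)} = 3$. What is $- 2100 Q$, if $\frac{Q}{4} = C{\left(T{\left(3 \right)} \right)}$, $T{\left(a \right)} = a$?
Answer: $-25200$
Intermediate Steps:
$Q = 12$ ($Q = 4 \cdot 3 = 12$)
$- 2100 Q = \left(-2100\right) 12 = -25200$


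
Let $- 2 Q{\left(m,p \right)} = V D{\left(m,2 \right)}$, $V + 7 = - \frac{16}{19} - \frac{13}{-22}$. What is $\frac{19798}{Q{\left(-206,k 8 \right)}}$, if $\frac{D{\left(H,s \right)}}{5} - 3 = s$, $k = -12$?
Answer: $\frac{16551128}{75775} \approx 218.42$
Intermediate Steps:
$D{\left(H,s \right)} = 15 + 5 s$
$V = - \frac{3031}{418}$ ($V = -7 - \left(- \frac{13}{22} + \frac{16}{19}\right) = -7 - \frac{105}{418} = - \frac{3031}{418} \approx -7.2512$)
$Q{\left(m,p \right)} = \frac{75775}{836}$ ($Q{\left(m,p \right)} = - \frac{\left(- \frac{3031}{418}\right) \left(15 + 5 \cdot 2\right)}{2} = - \frac{\left(- \frac{3031}{418}\right) \left(15 + 10\right)}{2} = - \frac{\left(- \frac{3031}{418}\right) 25}{2} = \left(- \frac{1}{2}\right) \left(- \frac{75775}{418}\right) = \frac{75775}{836}$)
$\frac{19798}{Q{\left(-206,k 8 \right)}} = \frac{19798}{\frac{75775}{836}} = 19798 \cdot \frac{836}{75775} = \frac{16551128}{75775}$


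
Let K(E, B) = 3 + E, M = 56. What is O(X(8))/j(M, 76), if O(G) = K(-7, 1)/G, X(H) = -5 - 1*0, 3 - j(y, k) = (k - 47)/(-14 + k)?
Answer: 248/785 ≈ 0.31592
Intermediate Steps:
j(y, k) = 3 - (-47 + k)/(-14 + k) (j(y, k) = 3 - (k - 47)/(-14 + k) = 3 - (-47 + k)/(-14 + k))
X(H) = -5 (X(H) = -5 + 0 = -5)
O(G) = -4/G (O(G) = (3 - 7)/G = -4/G)
O(X(8))/j(M, 76) = (-4/(-5))/(((5 + 2*76)/(-14 + 76))) = (-4*(-⅕))/(((5 + 152)/62)) = 4/(5*(((1/62)*157))) = 4/(5*(157/62)) = (⅘)*(62/157) = 248/785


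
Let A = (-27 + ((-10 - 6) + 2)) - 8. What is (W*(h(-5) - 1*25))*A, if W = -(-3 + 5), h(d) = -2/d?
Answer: -12054/5 ≈ -2410.8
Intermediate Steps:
W = -2 (W = -1*2 = -2)
A = -49 (A = (-27 + (-16 + 2)) - 8 = (-27 - 14) - 8 = -41 - 8 = -49)
(W*(h(-5) - 1*25))*A = -2*(-2/(-5) - 1*25)*(-49) = -2*(-2*(-1/5) - 25)*(-49) = -2*(2/5 - 25)*(-49) = -2*(-123/5)*(-49) = (246/5)*(-49) = -12054/5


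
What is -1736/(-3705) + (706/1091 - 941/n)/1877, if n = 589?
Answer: 110085676097/235200872985 ≈ 0.46805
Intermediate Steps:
-1736/(-3705) + (706/1091 - 941/n)/1877 = -1736/(-3705) + (706/1091 - 941/589)/1877 = -1736*(-1/3705) + (706*(1/1091) - 941*1/589)*(1/1877) = 1736/3705 + (706/1091 - 941/589)*(1/1877) = 1736/3705 - 610797/642599*1/1877 = 1736/3705 - 610797/1206158323 = 110085676097/235200872985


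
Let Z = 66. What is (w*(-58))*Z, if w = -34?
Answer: 130152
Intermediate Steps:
(w*(-58))*Z = -34*(-58)*66 = 1972*66 = 130152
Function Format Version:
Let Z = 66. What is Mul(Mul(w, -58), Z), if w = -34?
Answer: 130152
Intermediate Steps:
Mul(Mul(w, -58), Z) = Mul(Mul(-34, -58), 66) = Mul(1972, 66) = 130152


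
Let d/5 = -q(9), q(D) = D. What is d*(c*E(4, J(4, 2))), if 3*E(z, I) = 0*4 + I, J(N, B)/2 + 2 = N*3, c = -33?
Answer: 9900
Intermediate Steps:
J(N, B) = -4 + 6*N (J(N, B) = -4 + 2*(N*3) = -4 + 2*(3*N) = -4 + 6*N)
E(z, I) = I/3 (E(z, I) = (0*4 + I)/3 = (0 + I)/3 = I/3)
d = -45 (d = 5*(-1*9) = 5*(-9) = -45)
d*(c*E(4, J(4, 2))) = -(-1485)*(-4 + 6*4)/3 = -(-1485)*(-4 + 24)/3 = -(-1485)*(1/3)*20 = -(-1485)*20/3 = -45*(-220) = 9900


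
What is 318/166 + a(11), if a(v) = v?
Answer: 1072/83 ≈ 12.916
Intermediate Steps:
318/166 + a(11) = 318/166 + 11 = 318*(1/166) + 11 = 159/83 + 11 = 1072/83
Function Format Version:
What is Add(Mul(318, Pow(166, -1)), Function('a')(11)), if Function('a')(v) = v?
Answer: Rational(1072, 83) ≈ 12.916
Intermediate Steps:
Add(Mul(318, Pow(166, -1)), Function('a')(11)) = Add(Mul(318, Pow(166, -1)), 11) = Add(Mul(318, Rational(1, 166)), 11) = Add(Rational(159, 83), 11) = Rational(1072, 83)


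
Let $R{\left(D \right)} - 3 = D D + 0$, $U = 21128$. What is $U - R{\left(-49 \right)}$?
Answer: $18724$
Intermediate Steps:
$R{\left(D \right)} = 3 + D^{2}$ ($R{\left(D \right)} = 3 + \left(D D + 0\right) = 3 + \left(D^{2} + 0\right) = 3 + D^{2}$)
$U - R{\left(-49 \right)} = 21128 - \left(3 + \left(-49\right)^{2}\right) = 21128 - \left(3 + 2401\right) = 21128 - 2404 = 18724$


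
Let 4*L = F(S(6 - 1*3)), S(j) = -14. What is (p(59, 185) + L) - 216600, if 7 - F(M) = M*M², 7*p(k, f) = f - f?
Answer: -863649/4 ≈ -2.1591e+5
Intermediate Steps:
p(k, f) = 0 (p(k, f) = (f - f)/7 = (⅐)*0 = 0)
F(M) = 7 - M³ (F(M) = 7 - M*M² = 7 - M³)
L = 2751/4 (L = (7 - 1*(-14)³)/4 = (7 - 1*(-2744))/4 = (7 + 2744)/4 = (¼)*2751 = 2751/4 ≈ 687.75)
(p(59, 185) + L) - 216600 = (0 + 2751/4) - 216600 = 2751/4 - 216600 = -863649/4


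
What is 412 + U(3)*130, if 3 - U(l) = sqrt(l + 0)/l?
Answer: 802 - 130*sqrt(3)/3 ≈ 726.94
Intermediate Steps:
U(l) = 3 - 1/sqrt(l) (U(l) = 3 - sqrt(l + 0)/l = 3 - sqrt(l)/l = 3 - 1/sqrt(l))
412 + U(3)*130 = 412 + (3 - 1/sqrt(3))*130 = 412 + (3 - sqrt(3)/3)*130 = 412 + (390 - 130*sqrt(3)/3) = 802 - 130*sqrt(3)/3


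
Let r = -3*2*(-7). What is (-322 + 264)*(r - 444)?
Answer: 23316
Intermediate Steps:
r = 42 (r = -6*(-7) = 42)
(-322 + 264)*(r - 444) = (-322 + 264)*(42 - 444) = -58*(-402) = 23316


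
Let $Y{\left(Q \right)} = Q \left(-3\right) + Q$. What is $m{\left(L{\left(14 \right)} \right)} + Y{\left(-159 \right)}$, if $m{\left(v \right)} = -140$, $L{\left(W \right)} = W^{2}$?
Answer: $178$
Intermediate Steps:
$Y{\left(Q \right)} = - 2 Q$ ($Y{\left(Q \right)} = - 3 Q + Q = - 2 Q$)
$m{\left(L{\left(14 \right)} \right)} + Y{\left(-159 \right)} = -140 - -318 = -140 + 318 = 178$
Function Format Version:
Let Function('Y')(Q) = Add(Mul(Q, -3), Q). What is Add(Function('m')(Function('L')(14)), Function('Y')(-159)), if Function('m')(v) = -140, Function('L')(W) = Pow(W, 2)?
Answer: 178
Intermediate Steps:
Function('Y')(Q) = Mul(-2, Q) (Function('Y')(Q) = Add(Mul(-3, Q), Q) = Mul(-2, Q))
Add(Function('m')(Function('L')(14)), Function('Y')(-159)) = Add(-140, Mul(-2, -159)) = Add(-140, 318) = 178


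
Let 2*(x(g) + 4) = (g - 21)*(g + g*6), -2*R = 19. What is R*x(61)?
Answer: -81092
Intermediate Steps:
R = -19/2 (R = -½*19 = -19/2 ≈ -9.5000)
x(g) = -4 + 7*g*(-21 + g)/2 (x(g) = -4 + ((g - 21)*(g + g*6))/2 = -4 + ((-21 + g)*(g + 6*g))/2 = -4 + ((-21 + g)*(7*g))/2 = -4 + (7*g*(-21 + g))/2 = -4 + 7*g*(-21 + g)/2)
R*x(61) = -19*(-4 - 147/2*61 + (7/2)*61²)/2 = -19*(-4 - 8967/2 + (7/2)*3721)/2 = -19*(-4 - 8967/2 + 26047/2)/2 = -19/2*8536 = -81092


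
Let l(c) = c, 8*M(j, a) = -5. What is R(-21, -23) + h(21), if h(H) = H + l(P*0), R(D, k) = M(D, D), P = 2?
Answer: 163/8 ≈ 20.375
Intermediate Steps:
M(j, a) = -5/8 (M(j, a) = (⅛)*(-5) = -5/8)
R(D, k) = -5/8
h(H) = H (h(H) = H + 2*0 = H + 0 = H)
R(-21, -23) + h(21) = -5/8 + 21 = 163/8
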